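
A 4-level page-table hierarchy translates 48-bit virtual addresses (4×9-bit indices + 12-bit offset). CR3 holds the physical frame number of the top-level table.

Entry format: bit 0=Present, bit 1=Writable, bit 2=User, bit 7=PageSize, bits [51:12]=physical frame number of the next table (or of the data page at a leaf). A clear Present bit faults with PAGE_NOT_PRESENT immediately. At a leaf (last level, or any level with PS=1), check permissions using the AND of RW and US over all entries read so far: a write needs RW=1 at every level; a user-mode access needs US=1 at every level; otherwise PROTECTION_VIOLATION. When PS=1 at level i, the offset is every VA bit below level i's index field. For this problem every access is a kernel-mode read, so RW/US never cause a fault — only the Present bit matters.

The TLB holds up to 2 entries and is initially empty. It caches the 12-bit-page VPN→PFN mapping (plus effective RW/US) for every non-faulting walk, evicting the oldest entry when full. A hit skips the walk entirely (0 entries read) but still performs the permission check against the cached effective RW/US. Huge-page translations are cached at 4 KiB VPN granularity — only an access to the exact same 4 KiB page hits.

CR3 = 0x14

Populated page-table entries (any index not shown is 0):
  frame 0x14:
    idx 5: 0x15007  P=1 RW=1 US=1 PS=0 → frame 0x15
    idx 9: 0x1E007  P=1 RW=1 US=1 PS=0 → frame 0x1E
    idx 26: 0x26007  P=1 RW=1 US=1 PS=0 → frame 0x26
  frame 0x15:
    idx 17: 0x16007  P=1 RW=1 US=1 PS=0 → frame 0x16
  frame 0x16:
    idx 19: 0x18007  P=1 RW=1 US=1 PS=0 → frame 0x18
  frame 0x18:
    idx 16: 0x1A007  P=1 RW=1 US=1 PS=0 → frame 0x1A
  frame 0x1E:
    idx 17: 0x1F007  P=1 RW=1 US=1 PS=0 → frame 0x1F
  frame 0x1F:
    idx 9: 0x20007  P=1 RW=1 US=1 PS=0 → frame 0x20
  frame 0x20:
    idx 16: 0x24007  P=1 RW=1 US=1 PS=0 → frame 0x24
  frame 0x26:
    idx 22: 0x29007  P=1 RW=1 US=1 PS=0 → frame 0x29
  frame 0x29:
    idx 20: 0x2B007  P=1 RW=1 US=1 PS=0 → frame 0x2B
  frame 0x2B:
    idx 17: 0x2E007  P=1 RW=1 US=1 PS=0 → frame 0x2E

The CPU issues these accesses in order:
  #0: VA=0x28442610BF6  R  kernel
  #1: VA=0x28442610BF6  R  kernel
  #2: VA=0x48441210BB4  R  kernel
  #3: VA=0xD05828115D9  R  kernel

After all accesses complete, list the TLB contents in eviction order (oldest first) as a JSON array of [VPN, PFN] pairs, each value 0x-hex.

Trace:
#0 VA=0x28442610BF6 (r,kernel):
  lvl0: tbl 0x14, slot 5 ⇒ 0x15007 (P1/RW1/US1/PS0)
  lvl1: tbl 0x15, slot 17 ⇒ 0x16007 (P1/RW1/US1/PS0)
  lvl2: tbl 0x16, slot 19 ⇒ 0x18007 (P1/RW1/US1/PS0)
  lvl3: tbl 0x18, slot 16 ⇒ 0x1A007 (P1/RW1/US1/PS0)
  ✓ 0x1ABF6  — 4 lookups
#1 VA=0x28442610BF6 (r,kernel):
  TLB hit vpn=0x28442610 → PA=0x1ABF6
#2 VA=0x48441210BB4 (r,kernel):
  lvl0: tbl 0x14, slot 9 ⇒ 0x1E007 (P1/RW1/US1/PS0)
  lvl1: tbl 0x1E, slot 17 ⇒ 0x1F007 (P1/RW1/US1/PS0)
  lvl2: tbl 0x1F, slot 9 ⇒ 0x20007 (P1/RW1/US1/PS0)
  lvl3: tbl 0x20, slot 16 ⇒ 0x24007 (P1/RW1/US1/PS0)
  ✓ 0x24BB4  — 4 lookups
#3 VA=0xD05828115D9 (r,kernel):
  lvl0: tbl 0x14, slot 26 ⇒ 0x26007 (P1/RW1/US1/PS0)
  lvl1: tbl 0x26, slot 22 ⇒ 0x29007 (P1/RW1/US1/PS0)
  lvl2: tbl 0x29, slot 20 ⇒ 0x2B007 (P1/RW1/US1/PS0)
  lvl3: tbl 0x2B, slot 17 ⇒ 0x2E007 (P1/RW1/US1/PS0)
  ✓ 0x2E5D9  — 4 lookups

TLB: [["0x48441210", "0x24"], ["0xD0582811", "0x2E"]]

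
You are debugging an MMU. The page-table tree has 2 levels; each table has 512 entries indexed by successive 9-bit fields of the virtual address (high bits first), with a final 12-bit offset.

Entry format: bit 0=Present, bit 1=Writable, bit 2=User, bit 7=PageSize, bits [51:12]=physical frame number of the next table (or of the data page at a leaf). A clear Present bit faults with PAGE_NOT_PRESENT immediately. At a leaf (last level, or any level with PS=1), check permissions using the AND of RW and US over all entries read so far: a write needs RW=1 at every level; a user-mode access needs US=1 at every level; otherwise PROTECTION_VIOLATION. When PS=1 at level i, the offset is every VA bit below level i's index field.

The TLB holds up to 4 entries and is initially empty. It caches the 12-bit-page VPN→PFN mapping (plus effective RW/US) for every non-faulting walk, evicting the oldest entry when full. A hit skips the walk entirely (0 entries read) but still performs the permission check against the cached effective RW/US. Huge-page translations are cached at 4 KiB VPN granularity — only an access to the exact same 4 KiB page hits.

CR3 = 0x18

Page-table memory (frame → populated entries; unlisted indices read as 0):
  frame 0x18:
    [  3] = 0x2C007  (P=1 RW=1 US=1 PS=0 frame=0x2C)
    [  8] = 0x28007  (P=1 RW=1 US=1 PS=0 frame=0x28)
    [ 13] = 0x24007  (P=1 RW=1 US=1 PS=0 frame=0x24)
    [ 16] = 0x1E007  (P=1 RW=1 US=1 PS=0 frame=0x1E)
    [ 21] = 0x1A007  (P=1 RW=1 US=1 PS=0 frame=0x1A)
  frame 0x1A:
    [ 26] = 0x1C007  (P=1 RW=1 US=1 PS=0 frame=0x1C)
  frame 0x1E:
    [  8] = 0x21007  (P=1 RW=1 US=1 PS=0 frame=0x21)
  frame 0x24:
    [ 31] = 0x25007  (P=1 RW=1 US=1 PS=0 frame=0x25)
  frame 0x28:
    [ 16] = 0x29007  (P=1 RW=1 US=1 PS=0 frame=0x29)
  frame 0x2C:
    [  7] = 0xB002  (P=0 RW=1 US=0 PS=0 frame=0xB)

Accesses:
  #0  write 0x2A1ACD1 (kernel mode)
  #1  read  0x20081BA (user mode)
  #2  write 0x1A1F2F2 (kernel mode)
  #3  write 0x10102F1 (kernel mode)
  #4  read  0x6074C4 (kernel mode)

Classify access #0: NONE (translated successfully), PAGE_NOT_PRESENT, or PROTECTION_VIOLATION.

Trace:
#0 VA=0x2A1ACD1 (w,kernel):
  [0] read 0x18 idx=21: raw=0x1A007 flags P=1 W=1 U=1 S=0
  [1] read 0x1A idx=26: raw=0x1C007 flags P=1 W=1 U=1 S=0
  → PA=0x1CCD1  (2 entries read)
#1 VA=0x20081BA (r,user):
  [0] read 0x18 idx=16: raw=0x1E007 flags P=1 W=1 U=1 S=0
  [1] read 0x1E idx=8: raw=0x21007 flags P=1 W=1 U=1 S=0
  → PA=0x211BA  (2 entries read)
#2 VA=0x1A1F2F2 (w,kernel):
  [0] read 0x18 idx=13: raw=0x24007 flags P=1 W=1 U=1 S=0
  [1] read 0x24 idx=31: raw=0x25007 flags P=1 W=1 U=1 S=0
  → PA=0x252F2  (2 entries read)
#3 VA=0x10102F1 (w,kernel):
  [0] read 0x18 idx=8: raw=0x28007 flags P=1 W=1 U=1 S=0
  [1] read 0x28 idx=16: raw=0x29007 flags P=1 W=1 U=1 S=0
  → PA=0x292F1  (2 entries read)
#4 VA=0x6074C4 (r,kernel):
  [0] read 0x18 idx=3: raw=0x2C007 flags P=1 W=1 U=1 S=0
  [1] read 0x2C idx=7: raw=0xB002 flags P=0 W=1 U=0 S=0
  → PAGE_NOT_PRESENT  (2 entries read)

Access #0 fault: NONE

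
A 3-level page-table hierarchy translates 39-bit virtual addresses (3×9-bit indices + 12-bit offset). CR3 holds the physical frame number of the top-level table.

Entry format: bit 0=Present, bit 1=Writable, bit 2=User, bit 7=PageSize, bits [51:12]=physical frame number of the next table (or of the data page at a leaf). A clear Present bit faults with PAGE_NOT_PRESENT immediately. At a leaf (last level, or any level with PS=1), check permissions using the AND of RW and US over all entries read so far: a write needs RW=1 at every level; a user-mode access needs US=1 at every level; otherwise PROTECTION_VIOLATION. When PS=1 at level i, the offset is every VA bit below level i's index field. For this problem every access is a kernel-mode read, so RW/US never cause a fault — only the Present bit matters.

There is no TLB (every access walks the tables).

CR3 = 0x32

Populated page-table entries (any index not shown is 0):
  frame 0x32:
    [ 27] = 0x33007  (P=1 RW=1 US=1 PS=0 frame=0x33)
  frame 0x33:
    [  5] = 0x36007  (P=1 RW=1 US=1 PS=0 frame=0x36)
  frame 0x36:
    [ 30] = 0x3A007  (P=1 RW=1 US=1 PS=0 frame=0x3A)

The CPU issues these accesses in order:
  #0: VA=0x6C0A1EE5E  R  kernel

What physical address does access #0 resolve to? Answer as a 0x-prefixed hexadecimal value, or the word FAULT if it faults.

Per-access translation:
#0 VA=0x6C0A1EE5E (r,kernel):
  [0] read 0x32 idx=27: raw=0x33007 flags P=1 W=1 U=1 S=0
  [1] read 0x33 idx=5: raw=0x36007 flags P=1 W=1 U=1 S=0
  [2] read 0x36 idx=30: raw=0x3A007 flags P=1 W=1 U=1 S=0
  → PA=0x3AE5E  (3 entries read)

Access #0 PA: 0x3AE5E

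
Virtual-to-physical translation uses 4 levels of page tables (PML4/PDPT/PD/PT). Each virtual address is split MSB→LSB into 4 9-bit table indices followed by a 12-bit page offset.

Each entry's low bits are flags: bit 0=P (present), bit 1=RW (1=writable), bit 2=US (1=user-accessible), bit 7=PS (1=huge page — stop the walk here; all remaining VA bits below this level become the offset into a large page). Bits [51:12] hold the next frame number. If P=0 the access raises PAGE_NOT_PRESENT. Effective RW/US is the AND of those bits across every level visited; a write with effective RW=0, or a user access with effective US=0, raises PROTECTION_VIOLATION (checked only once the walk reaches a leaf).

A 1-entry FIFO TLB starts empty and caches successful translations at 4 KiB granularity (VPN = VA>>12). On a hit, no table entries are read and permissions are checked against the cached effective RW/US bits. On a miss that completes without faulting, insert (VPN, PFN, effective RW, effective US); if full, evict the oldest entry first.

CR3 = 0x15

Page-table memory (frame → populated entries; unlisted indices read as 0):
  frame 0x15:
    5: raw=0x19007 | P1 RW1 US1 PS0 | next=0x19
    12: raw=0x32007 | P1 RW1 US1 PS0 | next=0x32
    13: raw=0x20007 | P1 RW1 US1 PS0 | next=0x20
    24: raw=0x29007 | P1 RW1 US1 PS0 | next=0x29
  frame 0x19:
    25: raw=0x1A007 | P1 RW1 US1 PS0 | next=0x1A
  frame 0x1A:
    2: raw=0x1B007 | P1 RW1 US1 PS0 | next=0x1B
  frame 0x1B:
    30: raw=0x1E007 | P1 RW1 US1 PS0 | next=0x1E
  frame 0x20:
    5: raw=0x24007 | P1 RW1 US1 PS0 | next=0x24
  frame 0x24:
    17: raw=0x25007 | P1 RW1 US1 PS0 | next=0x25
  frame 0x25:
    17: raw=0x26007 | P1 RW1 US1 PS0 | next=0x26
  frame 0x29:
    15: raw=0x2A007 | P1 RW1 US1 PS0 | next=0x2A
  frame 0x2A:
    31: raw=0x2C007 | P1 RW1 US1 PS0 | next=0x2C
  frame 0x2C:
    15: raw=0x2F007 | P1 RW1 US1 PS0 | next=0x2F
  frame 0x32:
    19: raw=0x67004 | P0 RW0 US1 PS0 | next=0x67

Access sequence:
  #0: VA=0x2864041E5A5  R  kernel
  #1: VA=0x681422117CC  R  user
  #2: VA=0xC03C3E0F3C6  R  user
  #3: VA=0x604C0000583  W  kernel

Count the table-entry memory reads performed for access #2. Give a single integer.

Per-access translation:
#0 VA=0x2864041E5A5 (r,kernel):
  [0] read 0x15 idx=5: raw=0x19007 flags P=1 W=1 U=1 S=0
  [1] read 0x19 idx=25: raw=0x1A007 flags P=1 W=1 U=1 S=0
  [2] read 0x1A idx=2: raw=0x1B007 flags P=1 W=1 U=1 S=0
  [3] read 0x1B idx=30: raw=0x1E007 flags P=1 W=1 U=1 S=0
  → PA=0x1E5A5  (4 entries read)
#1 VA=0x681422117CC (r,user):
  [0] read 0x15 idx=13: raw=0x20007 flags P=1 W=1 U=1 S=0
  [1] read 0x20 idx=5: raw=0x24007 flags P=1 W=1 U=1 S=0
  [2] read 0x24 idx=17: raw=0x25007 flags P=1 W=1 U=1 S=0
  [3] read 0x25 idx=17: raw=0x26007 flags P=1 W=1 U=1 S=0
  → PA=0x267CC  (4 entries read)
#2 VA=0xC03C3E0F3C6 (r,user):
  [0] read 0x15 idx=24: raw=0x29007 flags P=1 W=1 U=1 S=0
  [1] read 0x29 idx=15: raw=0x2A007 flags P=1 W=1 U=1 S=0
  [2] read 0x2A idx=31: raw=0x2C007 flags P=1 W=1 U=1 S=0
  [3] read 0x2C idx=15: raw=0x2F007 flags P=1 W=1 U=1 S=0
  → PA=0x2F3C6  (4 entries read)
#3 VA=0x604C0000583 (w,kernel):
  [0] read 0x15 idx=12: raw=0x32007 flags P=1 W=1 U=1 S=0
  [1] read 0x32 idx=19: raw=0x67004 flags P=0 W=0 U=1 S=0
  ✗ PAGE_NOT_PRESENT  [2 reads]

Entries read for #2: 4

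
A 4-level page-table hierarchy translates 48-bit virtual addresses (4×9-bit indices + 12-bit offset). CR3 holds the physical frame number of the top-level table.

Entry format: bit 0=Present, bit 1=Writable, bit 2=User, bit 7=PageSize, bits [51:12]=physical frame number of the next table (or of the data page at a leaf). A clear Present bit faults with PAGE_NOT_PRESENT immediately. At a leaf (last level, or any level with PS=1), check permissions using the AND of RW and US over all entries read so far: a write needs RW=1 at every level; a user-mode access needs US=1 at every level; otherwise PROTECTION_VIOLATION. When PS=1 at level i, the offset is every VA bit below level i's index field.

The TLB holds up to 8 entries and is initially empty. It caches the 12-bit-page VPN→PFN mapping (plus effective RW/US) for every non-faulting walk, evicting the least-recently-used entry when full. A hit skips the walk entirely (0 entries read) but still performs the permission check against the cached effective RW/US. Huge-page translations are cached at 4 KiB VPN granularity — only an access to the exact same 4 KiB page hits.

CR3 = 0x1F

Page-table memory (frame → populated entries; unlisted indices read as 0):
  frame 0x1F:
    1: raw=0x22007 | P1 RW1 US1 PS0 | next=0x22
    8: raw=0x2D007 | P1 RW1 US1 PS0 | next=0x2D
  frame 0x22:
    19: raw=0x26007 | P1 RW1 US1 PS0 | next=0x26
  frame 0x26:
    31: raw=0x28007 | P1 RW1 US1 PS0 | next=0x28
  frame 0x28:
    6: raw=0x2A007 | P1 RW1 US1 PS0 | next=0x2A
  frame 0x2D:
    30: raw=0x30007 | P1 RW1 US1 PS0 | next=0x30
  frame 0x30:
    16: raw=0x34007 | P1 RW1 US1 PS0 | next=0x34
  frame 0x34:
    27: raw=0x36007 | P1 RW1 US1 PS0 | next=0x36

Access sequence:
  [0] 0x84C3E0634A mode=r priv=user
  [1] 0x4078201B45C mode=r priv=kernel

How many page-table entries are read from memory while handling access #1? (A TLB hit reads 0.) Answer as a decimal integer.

Per-access translation:
#0 VA=0x84C3E0634A (r,user):
  L0: frame=0x1F idx=1 entry=0x22007 [P=1 RW=1 US=1 PS=0]
  L1: frame=0x22 idx=19 entry=0x26007 [P=1 RW=1 US=1 PS=0]
  L2: frame=0x26 idx=31 entry=0x28007 [P=1 RW=1 US=1 PS=0]
  L3: frame=0x28 idx=6 entry=0x2A007 [P=1 RW=1 US=1 PS=0]
  ⇒ phys 0x2A34A  [4 reads]
#1 VA=0x4078201B45C (r,kernel):
  L0: frame=0x1F idx=8 entry=0x2D007 [P=1 RW=1 US=1 PS=0]
  L1: frame=0x2D idx=30 entry=0x30007 [P=1 RW=1 US=1 PS=0]
  L2: frame=0x30 idx=16 entry=0x34007 [P=1 RW=1 US=1 PS=0]
  L3: frame=0x34 idx=27 entry=0x36007 [P=1 RW=1 US=1 PS=0]
  ⇒ phys 0x3645C  [4 reads]

Entries read for #1: 4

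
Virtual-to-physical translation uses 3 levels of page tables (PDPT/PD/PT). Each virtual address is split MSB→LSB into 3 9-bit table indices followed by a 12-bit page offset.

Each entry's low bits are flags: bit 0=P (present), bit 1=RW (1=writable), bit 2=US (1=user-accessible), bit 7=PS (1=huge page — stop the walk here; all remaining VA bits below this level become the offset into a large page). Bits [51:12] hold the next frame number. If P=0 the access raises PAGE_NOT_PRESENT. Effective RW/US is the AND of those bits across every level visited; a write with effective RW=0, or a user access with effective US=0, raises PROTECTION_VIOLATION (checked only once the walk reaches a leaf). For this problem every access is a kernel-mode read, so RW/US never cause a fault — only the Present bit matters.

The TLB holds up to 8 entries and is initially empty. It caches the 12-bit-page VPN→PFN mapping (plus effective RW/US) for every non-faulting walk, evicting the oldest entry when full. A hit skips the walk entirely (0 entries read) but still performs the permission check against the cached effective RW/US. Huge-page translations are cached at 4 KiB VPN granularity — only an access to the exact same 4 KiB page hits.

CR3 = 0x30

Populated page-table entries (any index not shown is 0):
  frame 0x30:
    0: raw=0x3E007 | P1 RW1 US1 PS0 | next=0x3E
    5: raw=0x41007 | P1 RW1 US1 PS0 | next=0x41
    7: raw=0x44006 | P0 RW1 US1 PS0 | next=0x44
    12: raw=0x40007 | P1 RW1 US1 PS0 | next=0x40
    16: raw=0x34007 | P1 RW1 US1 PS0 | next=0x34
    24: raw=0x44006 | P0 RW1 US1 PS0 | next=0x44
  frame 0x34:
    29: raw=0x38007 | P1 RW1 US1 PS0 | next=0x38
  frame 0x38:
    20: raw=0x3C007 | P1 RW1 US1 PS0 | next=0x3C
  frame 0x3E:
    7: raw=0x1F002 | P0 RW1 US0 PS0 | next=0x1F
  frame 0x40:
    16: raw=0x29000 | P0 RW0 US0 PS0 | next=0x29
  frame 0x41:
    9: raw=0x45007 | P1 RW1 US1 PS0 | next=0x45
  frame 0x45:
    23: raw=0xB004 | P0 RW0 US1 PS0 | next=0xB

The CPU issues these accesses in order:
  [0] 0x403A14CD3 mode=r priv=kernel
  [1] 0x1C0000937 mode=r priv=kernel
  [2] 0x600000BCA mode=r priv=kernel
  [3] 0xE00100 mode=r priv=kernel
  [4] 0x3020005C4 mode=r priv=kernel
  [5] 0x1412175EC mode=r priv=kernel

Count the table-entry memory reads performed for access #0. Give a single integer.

Trace:
#0 VA=0x403A14CD3 (r,kernel):
  L0 @0x30[16] → 0x34007  P=1,RW=1,US=1,PS=0
  L1 @0x34[29] → 0x38007  P=1,RW=1,US=1,PS=0
  L2 @0x38[20] → 0x3C007  P=1,RW=1,US=1,PS=0
  ⇒ phys 0x3CCD3  [3 reads]
#1 VA=0x1C0000937 (r,kernel):
  L0 @0x30[7] → 0x44006  P=0,RW=1,US=1,PS=0
  ✗ PAGE_NOT_PRESENT  [1 reads]
#2 VA=0x600000BCA (r,kernel):
  L0 @0x30[24] → 0x44006  P=0,RW=1,US=1,PS=0
  ✗ PAGE_NOT_PRESENT  [1 reads]
#3 VA=0xE00100 (r,kernel):
  L0 @0x30[0] → 0x3E007  P=1,RW=1,US=1,PS=0
  L1 @0x3E[7] → 0x1F002  P=0,RW=1,US=0,PS=0
  ✗ PAGE_NOT_PRESENT  [2 reads]
#4 VA=0x3020005C4 (r,kernel):
  L0 @0x30[12] → 0x40007  P=1,RW=1,US=1,PS=0
  L1 @0x40[16] → 0x29000  P=0,RW=0,US=0,PS=0
  ✗ PAGE_NOT_PRESENT  [2 reads]
#5 VA=0x1412175EC (r,kernel):
  L0 @0x30[5] → 0x41007  P=1,RW=1,US=1,PS=0
  L1 @0x41[9] → 0x45007  P=1,RW=1,US=1,PS=0
  L2 @0x45[23] → 0xB004  P=0,RW=0,US=1,PS=0
  ✗ PAGE_NOT_PRESENT  [3 reads]

Entries read for #0: 3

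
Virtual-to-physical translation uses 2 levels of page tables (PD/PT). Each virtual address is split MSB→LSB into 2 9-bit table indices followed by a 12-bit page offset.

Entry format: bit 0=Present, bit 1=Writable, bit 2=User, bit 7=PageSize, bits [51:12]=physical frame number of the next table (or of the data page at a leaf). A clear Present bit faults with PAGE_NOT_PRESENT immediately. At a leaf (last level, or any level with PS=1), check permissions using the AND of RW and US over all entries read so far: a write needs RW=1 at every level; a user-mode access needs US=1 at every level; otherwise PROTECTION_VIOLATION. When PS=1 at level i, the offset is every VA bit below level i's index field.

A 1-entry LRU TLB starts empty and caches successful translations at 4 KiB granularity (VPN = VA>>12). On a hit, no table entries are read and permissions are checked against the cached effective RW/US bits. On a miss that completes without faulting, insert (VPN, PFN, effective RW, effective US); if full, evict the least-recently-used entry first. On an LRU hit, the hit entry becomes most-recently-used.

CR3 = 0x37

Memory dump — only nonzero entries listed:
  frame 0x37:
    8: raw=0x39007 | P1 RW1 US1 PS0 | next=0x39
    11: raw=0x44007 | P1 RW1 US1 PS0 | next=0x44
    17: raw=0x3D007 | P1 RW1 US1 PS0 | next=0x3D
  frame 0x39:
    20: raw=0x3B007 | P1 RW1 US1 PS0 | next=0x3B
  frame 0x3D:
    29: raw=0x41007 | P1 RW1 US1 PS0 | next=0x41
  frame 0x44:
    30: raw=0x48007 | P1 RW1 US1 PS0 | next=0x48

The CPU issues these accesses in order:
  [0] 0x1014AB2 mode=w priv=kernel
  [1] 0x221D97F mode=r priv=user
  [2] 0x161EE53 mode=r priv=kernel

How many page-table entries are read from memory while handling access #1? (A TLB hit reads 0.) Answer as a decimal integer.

Walk each access:
#0 VA=0x1014AB2 (w,kernel):
  lvl0: tbl 0x37, slot 8 ⇒ 0x39007 (P1/RW1/US1/PS0)
  lvl1: tbl 0x39, slot 20 ⇒ 0x3B007 (P1/RW1/US1/PS0)
  ✓ 0x3BAB2  — 2 lookups
#1 VA=0x221D97F (r,user):
  lvl0: tbl 0x37, slot 17 ⇒ 0x3D007 (P1/RW1/US1/PS0)
  lvl1: tbl 0x3D, slot 29 ⇒ 0x41007 (P1/RW1/US1/PS0)
  ✓ 0x4197F  — 2 lookups
#2 VA=0x161EE53 (r,kernel):
  lvl0: tbl 0x37, slot 11 ⇒ 0x44007 (P1/RW1/US1/PS0)
  lvl1: tbl 0x44, slot 30 ⇒ 0x48007 (P1/RW1/US1/PS0)
  ✓ 0x48E53  — 2 lookups

Entries read for #1: 2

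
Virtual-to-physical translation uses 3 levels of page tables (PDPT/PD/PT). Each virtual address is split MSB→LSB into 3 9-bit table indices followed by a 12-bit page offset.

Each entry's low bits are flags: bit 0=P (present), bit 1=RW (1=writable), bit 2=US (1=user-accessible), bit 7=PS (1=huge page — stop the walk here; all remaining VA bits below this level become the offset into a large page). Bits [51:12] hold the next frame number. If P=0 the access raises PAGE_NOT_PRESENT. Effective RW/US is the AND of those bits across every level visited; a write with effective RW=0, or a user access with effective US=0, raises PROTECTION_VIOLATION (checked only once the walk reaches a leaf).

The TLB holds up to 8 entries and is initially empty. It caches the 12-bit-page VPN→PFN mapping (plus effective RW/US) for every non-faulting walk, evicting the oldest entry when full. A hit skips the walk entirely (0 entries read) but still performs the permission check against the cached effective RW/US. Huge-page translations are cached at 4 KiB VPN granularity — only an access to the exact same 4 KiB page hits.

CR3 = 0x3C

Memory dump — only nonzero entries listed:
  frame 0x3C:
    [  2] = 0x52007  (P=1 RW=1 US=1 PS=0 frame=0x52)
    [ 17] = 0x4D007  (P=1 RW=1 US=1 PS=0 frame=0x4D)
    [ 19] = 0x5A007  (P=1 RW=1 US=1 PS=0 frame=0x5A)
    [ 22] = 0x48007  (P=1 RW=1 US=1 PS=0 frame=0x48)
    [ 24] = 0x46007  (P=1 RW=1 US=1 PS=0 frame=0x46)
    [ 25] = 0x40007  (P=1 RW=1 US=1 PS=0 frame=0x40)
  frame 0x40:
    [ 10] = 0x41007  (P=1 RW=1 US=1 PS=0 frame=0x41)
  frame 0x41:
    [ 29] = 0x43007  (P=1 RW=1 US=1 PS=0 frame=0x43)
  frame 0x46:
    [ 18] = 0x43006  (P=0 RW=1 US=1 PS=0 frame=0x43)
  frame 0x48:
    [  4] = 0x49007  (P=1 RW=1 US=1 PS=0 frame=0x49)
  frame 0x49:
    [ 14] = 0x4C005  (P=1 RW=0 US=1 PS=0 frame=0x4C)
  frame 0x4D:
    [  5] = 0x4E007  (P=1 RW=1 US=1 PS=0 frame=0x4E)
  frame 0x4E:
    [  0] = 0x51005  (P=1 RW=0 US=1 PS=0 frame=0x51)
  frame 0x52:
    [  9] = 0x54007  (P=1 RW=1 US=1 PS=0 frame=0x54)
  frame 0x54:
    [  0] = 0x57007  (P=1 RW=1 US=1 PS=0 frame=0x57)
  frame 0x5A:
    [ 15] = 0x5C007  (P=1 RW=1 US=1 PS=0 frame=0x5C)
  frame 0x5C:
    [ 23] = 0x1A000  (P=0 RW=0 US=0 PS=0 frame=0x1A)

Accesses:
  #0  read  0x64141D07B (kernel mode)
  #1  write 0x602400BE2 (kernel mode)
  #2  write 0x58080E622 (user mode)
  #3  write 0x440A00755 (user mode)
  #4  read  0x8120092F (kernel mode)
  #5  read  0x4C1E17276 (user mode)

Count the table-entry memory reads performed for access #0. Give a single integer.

Walk each access:
#0 VA=0x64141D07B (r,kernel):
  L0: frame=0x3C idx=25 entry=0x40007 [P=1 RW=1 US=1 PS=0]
  L1: frame=0x40 idx=10 entry=0x41007 [P=1 RW=1 US=1 PS=0]
  L2: frame=0x41 idx=29 entry=0x43007 [P=1 RW=1 US=1 PS=0]
  ✓ 0x4307B  — 3 lookups
#1 VA=0x602400BE2 (w,kernel):
  L0: frame=0x3C idx=24 entry=0x46007 [P=1 RW=1 US=1 PS=0]
  L1: frame=0x46 idx=18 entry=0x43006 [P=0 RW=1 US=1 PS=0]
  → PAGE_NOT_PRESENT  (2 entries read)
#2 VA=0x58080E622 (w,user):
  L0: frame=0x3C idx=22 entry=0x48007 [P=1 RW=1 US=1 PS=0]
  L1: frame=0x48 idx=4 entry=0x49007 [P=1 RW=1 US=1 PS=0]
  L2: frame=0x49 idx=14 entry=0x4C005 [P=1 RW=0 US=1 PS=0]
  → PROTECTION_VIOLATION  (3 entries read)
#3 VA=0x440A00755 (w,user):
  L0: frame=0x3C idx=17 entry=0x4D007 [P=1 RW=1 US=1 PS=0]
  L1: frame=0x4D idx=5 entry=0x4E007 [P=1 RW=1 US=1 PS=0]
  L2: frame=0x4E idx=0 entry=0x51005 [P=1 RW=0 US=1 PS=0]
  → PROTECTION_VIOLATION  (3 entries read)
#4 VA=0x8120092F (r,kernel):
  L0: frame=0x3C idx=2 entry=0x52007 [P=1 RW=1 US=1 PS=0]
  L1: frame=0x52 idx=9 entry=0x54007 [P=1 RW=1 US=1 PS=0]
  L2: frame=0x54 idx=0 entry=0x57007 [P=1 RW=1 US=1 PS=0]
  ✓ 0x5792F  — 3 lookups
#5 VA=0x4C1E17276 (r,user):
  L0: frame=0x3C idx=19 entry=0x5A007 [P=1 RW=1 US=1 PS=0]
  L1: frame=0x5A idx=15 entry=0x5C007 [P=1 RW=1 US=1 PS=0]
  L2: frame=0x5C idx=23 entry=0x1A000 [P=0 RW=0 US=0 PS=0]
  → PAGE_NOT_PRESENT  (3 entries read)

Entries read for #0: 3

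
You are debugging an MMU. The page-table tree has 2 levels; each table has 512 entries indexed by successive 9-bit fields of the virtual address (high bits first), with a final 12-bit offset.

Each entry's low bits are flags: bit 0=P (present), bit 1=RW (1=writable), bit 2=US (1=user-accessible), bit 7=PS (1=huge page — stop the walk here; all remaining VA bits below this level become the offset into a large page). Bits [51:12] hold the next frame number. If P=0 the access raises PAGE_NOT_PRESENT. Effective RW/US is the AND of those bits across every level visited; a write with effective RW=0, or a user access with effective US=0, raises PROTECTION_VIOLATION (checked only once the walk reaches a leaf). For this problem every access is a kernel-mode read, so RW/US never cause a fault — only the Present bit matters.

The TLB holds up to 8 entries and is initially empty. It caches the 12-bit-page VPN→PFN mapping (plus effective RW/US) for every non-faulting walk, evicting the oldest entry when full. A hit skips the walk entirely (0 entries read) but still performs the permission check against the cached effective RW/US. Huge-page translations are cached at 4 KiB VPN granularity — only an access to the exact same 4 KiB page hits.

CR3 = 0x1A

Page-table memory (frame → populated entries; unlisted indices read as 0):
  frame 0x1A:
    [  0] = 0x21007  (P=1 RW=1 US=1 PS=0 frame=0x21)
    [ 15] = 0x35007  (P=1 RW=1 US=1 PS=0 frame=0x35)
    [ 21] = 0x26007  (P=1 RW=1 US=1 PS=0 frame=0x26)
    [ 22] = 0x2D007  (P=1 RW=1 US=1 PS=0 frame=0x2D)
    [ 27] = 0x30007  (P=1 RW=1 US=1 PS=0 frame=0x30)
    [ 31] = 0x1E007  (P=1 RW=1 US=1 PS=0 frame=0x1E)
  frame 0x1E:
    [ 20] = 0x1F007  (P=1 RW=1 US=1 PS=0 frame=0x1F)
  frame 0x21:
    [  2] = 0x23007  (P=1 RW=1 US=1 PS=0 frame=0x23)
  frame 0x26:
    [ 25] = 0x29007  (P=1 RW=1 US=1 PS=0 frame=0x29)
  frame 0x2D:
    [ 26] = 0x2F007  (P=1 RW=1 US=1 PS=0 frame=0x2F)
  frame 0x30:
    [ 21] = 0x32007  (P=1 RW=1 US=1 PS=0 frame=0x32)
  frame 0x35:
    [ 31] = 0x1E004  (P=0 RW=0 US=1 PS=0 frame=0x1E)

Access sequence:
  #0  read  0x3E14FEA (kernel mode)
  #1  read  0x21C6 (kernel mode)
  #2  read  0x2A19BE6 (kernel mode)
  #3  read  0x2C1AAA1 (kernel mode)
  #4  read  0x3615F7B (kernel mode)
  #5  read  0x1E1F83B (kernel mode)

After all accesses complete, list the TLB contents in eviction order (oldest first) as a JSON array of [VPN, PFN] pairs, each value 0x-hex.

Walk each access:
#0 VA=0x3E14FEA (r,kernel):
  L0: frame=0x1A idx=31 entry=0x1E007 [P=1 RW=1 US=1 PS=0]
  L1: frame=0x1E idx=20 entry=0x1F007 [P=1 RW=1 US=1 PS=0]
  → PA=0x1FFEA  (2 entries read)
#1 VA=0x21C6 (r,kernel):
  L0: frame=0x1A idx=0 entry=0x21007 [P=1 RW=1 US=1 PS=0]
  L1: frame=0x21 idx=2 entry=0x23007 [P=1 RW=1 US=1 PS=0]
  → PA=0x231C6  (2 entries read)
#2 VA=0x2A19BE6 (r,kernel):
  L0: frame=0x1A idx=21 entry=0x26007 [P=1 RW=1 US=1 PS=0]
  L1: frame=0x26 idx=25 entry=0x29007 [P=1 RW=1 US=1 PS=0]
  → PA=0x29BE6  (2 entries read)
#3 VA=0x2C1AAA1 (r,kernel):
  L0: frame=0x1A idx=22 entry=0x2D007 [P=1 RW=1 US=1 PS=0]
  L1: frame=0x2D idx=26 entry=0x2F007 [P=1 RW=1 US=1 PS=0]
  → PA=0x2FAA1  (2 entries read)
#4 VA=0x3615F7B (r,kernel):
  L0: frame=0x1A idx=27 entry=0x30007 [P=1 RW=1 US=1 PS=0]
  L1: frame=0x30 idx=21 entry=0x32007 [P=1 RW=1 US=1 PS=0]
  → PA=0x32F7B  (2 entries read)
#5 VA=0x1E1F83B (r,kernel):
  L0: frame=0x1A idx=15 entry=0x35007 [P=1 RW=1 US=1 PS=0]
  L1: frame=0x35 idx=31 entry=0x1E004 [P=0 RW=0 US=1 PS=0]
  ✗ PAGE_NOT_PRESENT  [2 reads]

TLB: [["0x3E14", "0x1F"], ["0x2", "0x23"], ["0x2A19", "0x29"], ["0x2C1A", "0x2F"], ["0x3615", "0x32"]]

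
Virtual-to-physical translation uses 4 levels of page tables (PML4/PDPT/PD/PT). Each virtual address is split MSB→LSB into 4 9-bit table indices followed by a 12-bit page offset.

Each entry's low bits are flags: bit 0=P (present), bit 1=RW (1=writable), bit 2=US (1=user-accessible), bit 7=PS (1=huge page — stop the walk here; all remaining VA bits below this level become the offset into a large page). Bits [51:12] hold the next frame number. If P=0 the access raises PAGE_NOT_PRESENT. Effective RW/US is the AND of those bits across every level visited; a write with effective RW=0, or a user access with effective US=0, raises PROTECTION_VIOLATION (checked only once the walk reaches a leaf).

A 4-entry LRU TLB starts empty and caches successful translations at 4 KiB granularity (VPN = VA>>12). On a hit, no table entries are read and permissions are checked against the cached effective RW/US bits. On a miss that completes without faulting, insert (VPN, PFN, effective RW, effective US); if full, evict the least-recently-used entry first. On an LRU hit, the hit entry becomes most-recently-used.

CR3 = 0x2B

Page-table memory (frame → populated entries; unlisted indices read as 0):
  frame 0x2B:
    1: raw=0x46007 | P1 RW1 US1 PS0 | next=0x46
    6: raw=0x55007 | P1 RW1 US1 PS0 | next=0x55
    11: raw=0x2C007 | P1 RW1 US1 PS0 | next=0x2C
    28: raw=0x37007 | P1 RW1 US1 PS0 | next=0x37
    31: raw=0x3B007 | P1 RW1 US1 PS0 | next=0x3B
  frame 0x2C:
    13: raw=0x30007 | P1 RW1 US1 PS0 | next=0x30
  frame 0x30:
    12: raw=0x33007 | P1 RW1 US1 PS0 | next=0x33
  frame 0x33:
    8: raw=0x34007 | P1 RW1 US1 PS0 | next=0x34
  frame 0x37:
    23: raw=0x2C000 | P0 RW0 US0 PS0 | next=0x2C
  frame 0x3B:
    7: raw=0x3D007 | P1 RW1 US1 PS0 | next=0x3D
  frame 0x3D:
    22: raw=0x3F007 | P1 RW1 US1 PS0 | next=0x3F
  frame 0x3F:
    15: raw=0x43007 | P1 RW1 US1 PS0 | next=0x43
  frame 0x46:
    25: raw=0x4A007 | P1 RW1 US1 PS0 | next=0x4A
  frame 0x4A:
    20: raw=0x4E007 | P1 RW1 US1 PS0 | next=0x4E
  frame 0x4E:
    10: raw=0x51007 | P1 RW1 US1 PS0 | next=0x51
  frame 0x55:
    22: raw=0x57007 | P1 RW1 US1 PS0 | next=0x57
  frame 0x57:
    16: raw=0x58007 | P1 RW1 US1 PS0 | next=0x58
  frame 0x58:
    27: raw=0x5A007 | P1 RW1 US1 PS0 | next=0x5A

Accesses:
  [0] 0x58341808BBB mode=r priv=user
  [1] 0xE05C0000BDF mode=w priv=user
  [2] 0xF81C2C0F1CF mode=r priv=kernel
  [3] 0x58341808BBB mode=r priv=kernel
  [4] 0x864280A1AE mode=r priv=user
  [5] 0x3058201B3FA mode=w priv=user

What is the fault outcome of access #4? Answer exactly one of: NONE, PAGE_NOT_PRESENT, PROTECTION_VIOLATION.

Trace:
#0 VA=0x58341808BBB (r,user):
  [0] read 0x2B idx=11: raw=0x2C007 flags P=1 W=1 U=1 S=0
  [1] read 0x2C idx=13: raw=0x30007 flags P=1 W=1 U=1 S=0
  [2] read 0x30 idx=12: raw=0x33007 flags P=1 W=1 U=1 S=0
  [3] read 0x33 idx=8: raw=0x34007 flags P=1 W=1 U=1 S=0
  ✓ 0x34BBB  — 4 lookups
#1 VA=0xE05C0000BDF (w,user):
  [0] read 0x2B idx=28: raw=0x37007 flags P=1 W=1 U=1 S=0
  [1] read 0x37 idx=23: raw=0x2C000 flags P=0 W=0 U=0 S=0
  ✗ PAGE_NOT_PRESENT  [2 reads]
#2 VA=0xF81C2C0F1CF (r,kernel):
  [0] read 0x2B idx=31: raw=0x3B007 flags P=1 W=1 U=1 S=0
  [1] read 0x3B idx=7: raw=0x3D007 flags P=1 W=1 U=1 S=0
  [2] read 0x3D idx=22: raw=0x3F007 flags P=1 W=1 U=1 S=0
  [3] read 0x3F idx=15: raw=0x43007 flags P=1 W=1 U=1 S=0
  ✓ 0x431CF  — 4 lookups
#3 VA=0x58341808BBB (r,kernel):
  TLB hit vpn=0x58341808 → PA=0x34BBB
#4 VA=0x864280A1AE (r,user):
  [0] read 0x2B idx=1: raw=0x46007 flags P=1 W=1 U=1 S=0
  [1] read 0x46 idx=25: raw=0x4A007 flags P=1 W=1 U=1 S=0
  [2] read 0x4A idx=20: raw=0x4E007 flags P=1 W=1 U=1 S=0
  [3] read 0x4E idx=10: raw=0x51007 flags P=1 W=1 U=1 S=0
  ✓ 0x511AE  — 4 lookups
#5 VA=0x3058201B3FA (w,user):
  [0] read 0x2B idx=6: raw=0x55007 flags P=1 W=1 U=1 S=0
  [1] read 0x55 idx=22: raw=0x57007 flags P=1 W=1 U=1 S=0
  [2] read 0x57 idx=16: raw=0x58007 flags P=1 W=1 U=1 S=0
  [3] read 0x58 idx=27: raw=0x5A007 flags P=1 W=1 U=1 S=0
  ✓ 0x5A3FA  — 4 lookups

Access #4 fault: NONE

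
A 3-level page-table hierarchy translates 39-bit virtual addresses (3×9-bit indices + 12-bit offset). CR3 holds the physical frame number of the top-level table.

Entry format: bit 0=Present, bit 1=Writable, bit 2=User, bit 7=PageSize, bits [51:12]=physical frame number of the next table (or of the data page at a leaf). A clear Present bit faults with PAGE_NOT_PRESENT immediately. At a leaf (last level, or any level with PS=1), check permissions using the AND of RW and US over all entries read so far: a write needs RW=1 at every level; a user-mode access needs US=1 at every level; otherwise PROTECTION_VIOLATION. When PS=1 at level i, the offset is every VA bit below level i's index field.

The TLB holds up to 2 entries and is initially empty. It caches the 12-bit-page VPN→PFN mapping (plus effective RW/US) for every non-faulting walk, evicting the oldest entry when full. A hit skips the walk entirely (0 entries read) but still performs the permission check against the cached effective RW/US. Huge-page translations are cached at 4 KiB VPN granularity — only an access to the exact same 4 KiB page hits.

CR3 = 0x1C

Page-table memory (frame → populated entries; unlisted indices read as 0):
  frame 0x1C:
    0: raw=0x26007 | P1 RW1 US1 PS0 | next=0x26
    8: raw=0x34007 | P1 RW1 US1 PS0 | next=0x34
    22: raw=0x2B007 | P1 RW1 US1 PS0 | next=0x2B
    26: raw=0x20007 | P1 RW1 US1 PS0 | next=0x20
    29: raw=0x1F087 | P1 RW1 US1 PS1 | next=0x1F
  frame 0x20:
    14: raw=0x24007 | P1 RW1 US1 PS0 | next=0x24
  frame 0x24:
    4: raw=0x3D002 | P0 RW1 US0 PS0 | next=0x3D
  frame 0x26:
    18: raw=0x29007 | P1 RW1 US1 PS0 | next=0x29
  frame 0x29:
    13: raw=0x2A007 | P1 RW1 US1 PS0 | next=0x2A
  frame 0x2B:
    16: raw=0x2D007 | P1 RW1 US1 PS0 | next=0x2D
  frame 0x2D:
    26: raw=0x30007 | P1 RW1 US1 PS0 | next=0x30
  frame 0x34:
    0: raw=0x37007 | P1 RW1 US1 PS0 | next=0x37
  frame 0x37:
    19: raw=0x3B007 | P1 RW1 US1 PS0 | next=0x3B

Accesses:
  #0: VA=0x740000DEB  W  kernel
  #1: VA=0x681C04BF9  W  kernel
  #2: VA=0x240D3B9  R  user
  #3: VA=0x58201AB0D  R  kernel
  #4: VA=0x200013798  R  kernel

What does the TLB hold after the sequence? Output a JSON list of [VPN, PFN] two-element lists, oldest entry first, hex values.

Per-access translation:
#0 VA=0x740000DEB (w,kernel):
  [0] read 0x1C idx=29: raw=0x1F087 flags P=1 W=1 U=1 S=1
  → PA=0x1FDEB (huge @L0)  (1 entries read)
#1 VA=0x681C04BF9 (w,kernel):
  [0] read 0x1C idx=26: raw=0x20007 flags P=1 W=1 U=1 S=0
  [1] read 0x20 idx=14: raw=0x24007 flags P=1 W=1 U=1 S=0
  [2] read 0x24 idx=4: raw=0x3D002 flags P=0 W=1 U=0 S=0
  ✗ PAGE_NOT_PRESENT  [3 reads]
#2 VA=0x240D3B9 (r,user):
  [0] read 0x1C idx=0: raw=0x26007 flags P=1 W=1 U=1 S=0
  [1] read 0x26 idx=18: raw=0x29007 flags P=1 W=1 U=1 S=0
  [2] read 0x29 idx=13: raw=0x2A007 flags P=1 W=1 U=1 S=0
  → PA=0x2A3B9  (3 entries read)
#3 VA=0x58201AB0D (r,kernel):
  [0] read 0x1C idx=22: raw=0x2B007 flags P=1 W=1 U=1 S=0
  [1] read 0x2B idx=16: raw=0x2D007 flags P=1 W=1 U=1 S=0
  [2] read 0x2D idx=26: raw=0x30007 flags P=1 W=1 U=1 S=0
  → PA=0x30B0D  (3 entries read)
#4 VA=0x200013798 (r,kernel):
  [0] read 0x1C idx=8: raw=0x34007 flags P=1 W=1 U=1 S=0
  [1] read 0x34 idx=0: raw=0x37007 flags P=1 W=1 U=1 S=0
  [2] read 0x37 idx=19: raw=0x3B007 flags P=1 W=1 U=1 S=0
  → PA=0x3B798  (3 entries read)

TLB: [["0x58201A", "0x30"], ["0x200013", "0x3B"]]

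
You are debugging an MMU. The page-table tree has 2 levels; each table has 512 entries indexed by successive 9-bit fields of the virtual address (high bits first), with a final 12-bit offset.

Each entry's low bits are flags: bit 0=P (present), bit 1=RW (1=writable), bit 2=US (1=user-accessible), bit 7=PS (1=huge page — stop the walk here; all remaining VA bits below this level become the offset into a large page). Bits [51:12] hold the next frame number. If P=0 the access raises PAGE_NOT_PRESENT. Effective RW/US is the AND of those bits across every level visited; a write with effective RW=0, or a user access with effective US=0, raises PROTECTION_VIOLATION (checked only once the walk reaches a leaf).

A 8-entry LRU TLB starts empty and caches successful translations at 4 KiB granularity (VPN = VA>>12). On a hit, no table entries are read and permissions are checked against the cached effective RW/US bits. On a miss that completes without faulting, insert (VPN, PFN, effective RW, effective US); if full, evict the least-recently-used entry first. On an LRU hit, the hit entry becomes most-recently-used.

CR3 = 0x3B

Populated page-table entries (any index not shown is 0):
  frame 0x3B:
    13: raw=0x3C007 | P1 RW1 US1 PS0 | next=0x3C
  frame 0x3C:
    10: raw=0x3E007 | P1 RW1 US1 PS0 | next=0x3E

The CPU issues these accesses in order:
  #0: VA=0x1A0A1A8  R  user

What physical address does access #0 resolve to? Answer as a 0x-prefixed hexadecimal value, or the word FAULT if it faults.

Trace:
#0 VA=0x1A0A1A8 (r,user):
  L0: frame=0x3B idx=13 entry=0x3C007 [P=1 RW=1 US=1 PS=0]
  L1: frame=0x3C idx=10 entry=0x3E007 [P=1 RW=1 US=1 PS=0]
  → PA=0x3E1A8  (2 entries read)

Access #0 PA: 0x3E1A8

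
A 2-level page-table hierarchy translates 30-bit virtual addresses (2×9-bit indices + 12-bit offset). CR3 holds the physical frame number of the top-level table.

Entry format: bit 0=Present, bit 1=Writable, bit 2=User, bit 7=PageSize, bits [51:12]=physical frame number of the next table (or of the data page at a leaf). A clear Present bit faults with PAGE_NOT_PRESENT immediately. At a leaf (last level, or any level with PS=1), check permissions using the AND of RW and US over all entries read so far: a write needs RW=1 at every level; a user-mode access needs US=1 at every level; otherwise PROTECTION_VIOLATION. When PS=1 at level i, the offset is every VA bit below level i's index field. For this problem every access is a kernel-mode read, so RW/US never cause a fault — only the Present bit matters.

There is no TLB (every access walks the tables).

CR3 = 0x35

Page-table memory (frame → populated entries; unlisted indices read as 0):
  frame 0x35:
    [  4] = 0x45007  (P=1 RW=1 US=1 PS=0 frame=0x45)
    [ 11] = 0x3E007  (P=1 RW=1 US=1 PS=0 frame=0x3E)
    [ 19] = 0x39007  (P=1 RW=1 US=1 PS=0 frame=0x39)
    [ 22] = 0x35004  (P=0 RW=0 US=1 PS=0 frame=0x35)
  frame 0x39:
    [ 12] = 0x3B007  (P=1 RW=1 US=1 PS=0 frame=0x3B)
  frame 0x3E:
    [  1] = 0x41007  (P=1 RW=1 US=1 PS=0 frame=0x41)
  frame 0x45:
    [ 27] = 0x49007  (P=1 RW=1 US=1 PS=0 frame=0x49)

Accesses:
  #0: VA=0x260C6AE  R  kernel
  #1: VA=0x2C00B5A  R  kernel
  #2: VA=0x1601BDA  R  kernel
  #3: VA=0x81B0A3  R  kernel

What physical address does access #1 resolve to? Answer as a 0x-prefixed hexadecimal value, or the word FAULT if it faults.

Per-access translation:
#0 VA=0x260C6AE (r,kernel):
  L0: frame=0x35 idx=19 entry=0x39007 [P=1 RW=1 US=1 PS=0]
  L1: frame=0x39 idx=12 entry=0x3B007 [P=1 RW=1 US=1 PS=0]
  ✓ 0x3B6AE  — 2 lookups
#1 VA=0x2C00B5A (r,kernel):
  L0: frame=0x35 idx=22 entry=0x35004 [P=0 RW=0 US=1 PS=0]
  → PAGE_NOT_PRESENT  (1 entries read)
#2 VA=0x1601BDA (r,kernel):
  L0: frame=0x35 idx=11 entry=0x3E007 [P=1 RW=1 US=1 PS=0]
  L1: frame=0x3E idx=1 entry=0x41007 [P=1 RW=1 US=1 PS=0]
  ✓ 0x41BDA  — 2 lookups
#3 VA=0x81B0A3 (r,kernel):
  L0: frame=0x35 idx=4 entry=0x45007 [P=1 RW=1 US=1 PS=0]
  L1: frame=0x45 idx=27 entry=0x49007 [P=1 RW=1 US=1 PS=0]
  ✓ 0x490A3  — 2 lookups

Access #1 PA: FAULT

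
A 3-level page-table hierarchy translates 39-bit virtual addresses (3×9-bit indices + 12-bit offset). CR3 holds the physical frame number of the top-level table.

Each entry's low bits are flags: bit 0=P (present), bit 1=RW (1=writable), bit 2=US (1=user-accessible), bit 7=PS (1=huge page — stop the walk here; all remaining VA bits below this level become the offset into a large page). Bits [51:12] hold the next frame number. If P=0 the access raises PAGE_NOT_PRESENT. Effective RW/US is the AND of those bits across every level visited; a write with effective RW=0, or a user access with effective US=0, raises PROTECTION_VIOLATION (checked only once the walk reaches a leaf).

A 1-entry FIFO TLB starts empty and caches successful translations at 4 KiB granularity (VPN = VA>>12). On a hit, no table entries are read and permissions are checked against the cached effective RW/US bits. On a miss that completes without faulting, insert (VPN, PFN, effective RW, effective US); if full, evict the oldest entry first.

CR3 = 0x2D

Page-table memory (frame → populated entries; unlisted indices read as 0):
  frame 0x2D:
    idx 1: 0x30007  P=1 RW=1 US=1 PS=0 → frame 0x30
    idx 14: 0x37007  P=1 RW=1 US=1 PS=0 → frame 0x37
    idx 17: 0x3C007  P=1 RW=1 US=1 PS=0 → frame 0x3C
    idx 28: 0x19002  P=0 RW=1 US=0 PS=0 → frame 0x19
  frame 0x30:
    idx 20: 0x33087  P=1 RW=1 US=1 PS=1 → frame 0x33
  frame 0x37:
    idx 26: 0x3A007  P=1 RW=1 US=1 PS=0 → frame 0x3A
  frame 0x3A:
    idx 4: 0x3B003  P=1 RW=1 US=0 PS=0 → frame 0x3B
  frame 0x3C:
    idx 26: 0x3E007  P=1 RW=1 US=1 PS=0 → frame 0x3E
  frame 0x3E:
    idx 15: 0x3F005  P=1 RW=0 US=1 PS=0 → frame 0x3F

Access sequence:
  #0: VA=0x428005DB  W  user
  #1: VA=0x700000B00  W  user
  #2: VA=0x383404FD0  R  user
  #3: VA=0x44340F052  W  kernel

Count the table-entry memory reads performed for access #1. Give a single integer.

Walk each access:
#0 VA=0x428005DB (w,user):
  [0] read 0x2D idx=1: raw=0x30007 flags P=1 W=1 U=1 S=0
  [1] read 0x30 idx=20: raw=0x33087 flags P=1 W=1 U=1 S=1
  → PA=0x335DB (huge @L1)  (2 entries read)
#1 VA=0x700000B00 (w,user):
  [0] read 0x2D idx=28: raw=0x19002 flags P=0 W=1 U=0 S=0
  ✗ PAGE_NOT_PRESENT  [1 reads]
#2 VA=0x383404FD0 (r,user):
  [0] read 0x2D idx=14: raw=0x37007 flags P=1 W=1 U=1 S=0
  [1] read 0x37 idx=26: raw=0x3A007 flags P=1 W=1 U=1 S=0
  [2] read 0x3A idx=4: raw=0x3B003 flags P=1 W=1 U=0 S=0
  ✗ PROTECTION_VIOLATION  [3 reads]
#3 VA=0x44340F052 (w,kernel):
  [0] read 0x2D idx=17: raw=0x3C007 flags P=1 W=1 U=1 S=0
  [1] read 0x3C idx=26: raw=0x3E007 flags P=1 W=1 U=1 S=0
  [2] read 0x3E idx=15: raw=0x3F005 flags P=1 W=0 U=1 S=0
  ✗ PROTECTION_VIOLATION  [3 reads]

Entries read for #1: 1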